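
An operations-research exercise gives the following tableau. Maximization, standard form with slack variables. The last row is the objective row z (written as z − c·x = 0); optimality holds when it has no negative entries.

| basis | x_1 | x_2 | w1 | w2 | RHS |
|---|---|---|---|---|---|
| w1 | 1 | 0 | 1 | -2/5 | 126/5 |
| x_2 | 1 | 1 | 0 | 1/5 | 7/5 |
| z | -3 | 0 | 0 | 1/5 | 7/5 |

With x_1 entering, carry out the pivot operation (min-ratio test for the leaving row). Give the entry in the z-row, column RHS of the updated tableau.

28/5

Ratio test on column x_1 — row 1: (126/5)/1 = 126/5; row 2: (7/5)/1 = 7/5. Minimum is 7/5 at row 2 (x_2 leaves); pivot element 1.
Divide row 2 by 1; eliminate column x_1 from the other rows.
z-row update in column RHS: 7/5 − (-3)·(7/5) = 28/5.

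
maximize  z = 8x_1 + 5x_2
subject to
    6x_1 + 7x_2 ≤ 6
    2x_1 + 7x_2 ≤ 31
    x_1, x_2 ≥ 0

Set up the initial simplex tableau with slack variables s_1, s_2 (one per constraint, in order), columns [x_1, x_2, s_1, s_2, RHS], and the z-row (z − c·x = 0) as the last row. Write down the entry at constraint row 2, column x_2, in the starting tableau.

7

Constraint 2 has coefficient 7 on x_2.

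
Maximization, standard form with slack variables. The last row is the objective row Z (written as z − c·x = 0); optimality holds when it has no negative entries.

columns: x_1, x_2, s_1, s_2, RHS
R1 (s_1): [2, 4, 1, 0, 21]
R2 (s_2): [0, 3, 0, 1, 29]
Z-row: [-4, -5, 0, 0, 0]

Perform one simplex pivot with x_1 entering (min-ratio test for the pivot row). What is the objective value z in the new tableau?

42

Ratio test on column x_1 — row 1: 21/2 = 21/2; row 2: entry 0 ≤ 0. Minimum is 21/2 at row 1 (s_1 leaves); pivot element 2.
Pivot on row 1; the Z-row RHS becomes 0 − (-4)·(21/2) = 42.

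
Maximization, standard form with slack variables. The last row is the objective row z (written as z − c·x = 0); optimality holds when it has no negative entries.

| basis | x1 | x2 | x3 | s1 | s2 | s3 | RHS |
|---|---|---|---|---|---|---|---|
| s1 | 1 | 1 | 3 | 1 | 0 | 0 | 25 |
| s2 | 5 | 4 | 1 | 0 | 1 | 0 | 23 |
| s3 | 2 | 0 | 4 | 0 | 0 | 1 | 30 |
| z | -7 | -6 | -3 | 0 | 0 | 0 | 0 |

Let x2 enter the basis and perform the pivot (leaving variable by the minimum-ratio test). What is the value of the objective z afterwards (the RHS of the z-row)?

69/2

Ratio test on column x2 — row 1: 25/1 = 25; row 2: 23/4 = 23/4; row 3: entry 0 ≤ 0. Minimum is 23/4 at row 2 (s2 leaves); pivot element 4.
Pivot on row 2; the z-row RHS becomes 0 − (-6)·(23/4) = 69/2.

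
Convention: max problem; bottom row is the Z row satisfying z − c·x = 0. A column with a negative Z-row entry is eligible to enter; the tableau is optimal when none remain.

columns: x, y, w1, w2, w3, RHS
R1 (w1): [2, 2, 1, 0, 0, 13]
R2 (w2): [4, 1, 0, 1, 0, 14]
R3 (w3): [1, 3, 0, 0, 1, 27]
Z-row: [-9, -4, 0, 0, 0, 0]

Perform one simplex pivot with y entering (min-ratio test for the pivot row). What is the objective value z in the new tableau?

26

Ratio test on column y — row 1: 13/2 = 13/2; row 2: 14/1 = 14; row 3: 27/3 = 9. Minimum is 13/2 at row 1 (w1 leaves); pivot element 2.
Pivot on row 1; the Z-row RHS becomes 0 − (-4)·(13/2) = 26.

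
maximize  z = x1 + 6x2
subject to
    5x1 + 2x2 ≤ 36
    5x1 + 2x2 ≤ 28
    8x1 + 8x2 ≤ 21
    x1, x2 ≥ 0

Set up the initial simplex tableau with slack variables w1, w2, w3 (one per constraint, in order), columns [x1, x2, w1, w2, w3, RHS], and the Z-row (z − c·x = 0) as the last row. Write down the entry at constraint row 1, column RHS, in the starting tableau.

36

The RHS of constraint 1 is b_1 = 36.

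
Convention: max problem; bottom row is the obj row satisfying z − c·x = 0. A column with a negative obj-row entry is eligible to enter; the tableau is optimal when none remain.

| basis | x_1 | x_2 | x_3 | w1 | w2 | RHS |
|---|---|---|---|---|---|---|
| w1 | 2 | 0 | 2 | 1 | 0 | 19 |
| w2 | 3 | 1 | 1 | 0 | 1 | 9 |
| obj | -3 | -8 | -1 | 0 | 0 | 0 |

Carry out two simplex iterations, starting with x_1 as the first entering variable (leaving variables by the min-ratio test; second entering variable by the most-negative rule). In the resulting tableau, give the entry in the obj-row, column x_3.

7

Ratio test on column x_1 — row 1: 19/2 = 19/2; row 2: 9/3 = 3. Minimum is 3 at row 2 (w2 leaves); pivot element 3.
Divide row 2 by 3; eliminate column x_1 from the other rows.
Second iteration: most negative obj-row entry is -7 in column x_2, so x_2 enters.
Ratio test on column x_2 — row 1: entry -2/3 ≤ 0; row 2: 3/(1/3) = 9. Minimum is 9 at row 2 (x_1 leaves); pivot element 1/3.
Divide row 2 by 1/3; eliminate column x_2 from the other rows.
After both pivots, the entry at the obj-row, column x_3 is 7.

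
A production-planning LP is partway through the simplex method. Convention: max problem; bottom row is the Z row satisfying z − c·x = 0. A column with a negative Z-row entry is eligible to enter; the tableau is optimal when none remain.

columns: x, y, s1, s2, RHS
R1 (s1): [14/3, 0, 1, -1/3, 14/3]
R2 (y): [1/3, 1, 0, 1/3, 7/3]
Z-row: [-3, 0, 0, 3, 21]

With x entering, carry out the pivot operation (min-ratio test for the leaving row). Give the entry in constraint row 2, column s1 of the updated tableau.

-1/14

Ratio test on column x — row 1: (14/3)/(14/3) = 1; row 2: (7/3)/(1/3) = 7. Minimum is 1 at row 1 (s1 leaves); pivot element 14/3.
Divide row 1 by 14/3; eliminate column x from the other rows.
Row 2 update in column s1: 0 − (1/3)·(3/14) = -1/14.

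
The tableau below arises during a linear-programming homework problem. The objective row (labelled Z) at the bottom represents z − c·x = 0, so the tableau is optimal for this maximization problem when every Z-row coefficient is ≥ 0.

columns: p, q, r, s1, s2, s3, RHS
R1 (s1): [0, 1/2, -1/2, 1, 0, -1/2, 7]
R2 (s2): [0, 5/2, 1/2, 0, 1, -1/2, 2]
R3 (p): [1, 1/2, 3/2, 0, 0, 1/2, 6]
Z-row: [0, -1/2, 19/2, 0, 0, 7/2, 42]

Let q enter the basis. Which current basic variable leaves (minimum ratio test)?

Column q entries and ratios — s1: 7/(1/2) = 14; s2: 2/(5/2) = 4/5; p: 6/(1/2) = 12.
Smallest ratio is 4/5 in the row of s2, so s2 leaves.

s2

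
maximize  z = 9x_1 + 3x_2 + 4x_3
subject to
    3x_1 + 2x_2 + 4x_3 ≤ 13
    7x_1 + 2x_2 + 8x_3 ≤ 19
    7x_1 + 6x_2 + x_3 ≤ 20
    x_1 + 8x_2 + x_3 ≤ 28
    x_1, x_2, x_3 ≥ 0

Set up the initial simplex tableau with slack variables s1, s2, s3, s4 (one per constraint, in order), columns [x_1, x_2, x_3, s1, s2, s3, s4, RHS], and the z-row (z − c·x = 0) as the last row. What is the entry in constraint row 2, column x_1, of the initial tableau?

Constraint 2 has coefficient 7 on x_1.

7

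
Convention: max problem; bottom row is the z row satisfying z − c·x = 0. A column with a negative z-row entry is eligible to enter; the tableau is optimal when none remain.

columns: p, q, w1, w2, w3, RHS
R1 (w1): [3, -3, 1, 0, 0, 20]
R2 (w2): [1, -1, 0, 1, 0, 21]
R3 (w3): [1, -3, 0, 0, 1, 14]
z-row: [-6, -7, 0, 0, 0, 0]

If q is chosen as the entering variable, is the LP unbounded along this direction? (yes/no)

Every constraint-row entry in column q is ≤ 0, so increasing q is unbounded.

yes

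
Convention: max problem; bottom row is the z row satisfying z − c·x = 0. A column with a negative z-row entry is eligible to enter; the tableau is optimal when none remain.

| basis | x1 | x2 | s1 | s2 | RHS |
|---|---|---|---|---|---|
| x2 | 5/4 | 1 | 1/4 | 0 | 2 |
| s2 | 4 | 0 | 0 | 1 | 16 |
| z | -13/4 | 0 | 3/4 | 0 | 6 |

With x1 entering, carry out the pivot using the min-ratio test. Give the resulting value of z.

56/5

Ratio test on column x1 — row 1: 2/(5/4) = 8/5; row 2: 16/4 = 4. Minimum is 8/5 at row 1 (x2 leaves); pivot element 5/4.
Pivot on row 1; the z-row RHS becomes 6 − (-13/4)·(8/5) = 56/5.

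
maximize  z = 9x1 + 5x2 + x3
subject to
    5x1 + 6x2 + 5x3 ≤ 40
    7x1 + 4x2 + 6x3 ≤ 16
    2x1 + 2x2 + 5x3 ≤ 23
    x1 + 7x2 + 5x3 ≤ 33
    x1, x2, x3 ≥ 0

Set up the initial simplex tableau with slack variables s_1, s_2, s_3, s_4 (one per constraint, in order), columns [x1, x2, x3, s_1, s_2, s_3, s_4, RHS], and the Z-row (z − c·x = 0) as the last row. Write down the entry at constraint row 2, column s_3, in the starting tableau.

Slack s_3 belongs to constraint 3; its column is the unit vector e_3, so the entry in row 2 is 0.

0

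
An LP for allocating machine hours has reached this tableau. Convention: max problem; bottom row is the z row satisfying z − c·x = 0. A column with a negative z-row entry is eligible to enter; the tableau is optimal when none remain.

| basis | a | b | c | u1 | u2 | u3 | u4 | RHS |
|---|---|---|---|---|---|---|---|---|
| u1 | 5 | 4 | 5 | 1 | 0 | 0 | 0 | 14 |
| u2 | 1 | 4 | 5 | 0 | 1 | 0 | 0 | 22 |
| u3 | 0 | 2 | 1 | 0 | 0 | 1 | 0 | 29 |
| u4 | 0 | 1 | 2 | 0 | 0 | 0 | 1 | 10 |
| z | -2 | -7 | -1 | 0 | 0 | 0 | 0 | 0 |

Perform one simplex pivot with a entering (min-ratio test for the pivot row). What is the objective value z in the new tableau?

Ratio test on column a — row 1: 14/5 = 14/5; row 2: 22/1 = 22; row 3: entry 0 ≤ 0; row 4: entry 0 ≤ 0. Minimum is 14/5 at row 1 (u1 leaves); pivot element 5.
Pivot on row 1; the z-row RHS becomes 0 − (-2)·(14/5) = 28/5.

28/5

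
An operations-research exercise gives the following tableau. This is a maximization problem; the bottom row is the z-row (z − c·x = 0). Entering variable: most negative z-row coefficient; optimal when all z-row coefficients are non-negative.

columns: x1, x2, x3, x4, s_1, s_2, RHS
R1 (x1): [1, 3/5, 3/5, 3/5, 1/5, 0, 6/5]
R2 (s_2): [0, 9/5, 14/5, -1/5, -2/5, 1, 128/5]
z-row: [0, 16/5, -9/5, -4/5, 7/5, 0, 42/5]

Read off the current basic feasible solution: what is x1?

6/5

x1 is basic (row 1); its value is the RHS of that row, 6/5.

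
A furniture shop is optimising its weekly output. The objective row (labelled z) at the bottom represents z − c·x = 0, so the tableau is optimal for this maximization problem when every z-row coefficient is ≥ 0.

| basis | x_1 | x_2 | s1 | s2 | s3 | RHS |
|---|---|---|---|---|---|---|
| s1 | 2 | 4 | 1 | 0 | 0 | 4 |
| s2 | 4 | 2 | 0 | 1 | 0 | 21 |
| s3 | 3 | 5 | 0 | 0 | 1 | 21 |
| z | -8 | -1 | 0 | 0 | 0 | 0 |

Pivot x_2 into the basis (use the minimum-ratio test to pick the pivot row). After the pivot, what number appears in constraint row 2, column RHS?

19

Ratio test on column x_2 — row 1: 4/4 = 1; row 2: 21/2 = 21/2; row 3: 21/5 = 21/5. Minimum is 1 at row 1 (s1 leaves); pivot element 4.
Divide row 1 by 4; eliminate column x_2 from the other rows.
Row 2 update in column RHS: 21 − 2·1 = 19.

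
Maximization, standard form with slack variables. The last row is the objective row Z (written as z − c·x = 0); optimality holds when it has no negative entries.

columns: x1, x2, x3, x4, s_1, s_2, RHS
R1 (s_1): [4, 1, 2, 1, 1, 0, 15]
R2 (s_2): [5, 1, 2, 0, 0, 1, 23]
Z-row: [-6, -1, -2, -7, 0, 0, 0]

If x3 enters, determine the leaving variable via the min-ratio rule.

Column x3 entries and ratios — s_1: 15/2 = 15/2; s_2: 23/2 = 23/2.
Smallest ratio is 15/2 in the row of s_1, so s_1 leaves.

s_1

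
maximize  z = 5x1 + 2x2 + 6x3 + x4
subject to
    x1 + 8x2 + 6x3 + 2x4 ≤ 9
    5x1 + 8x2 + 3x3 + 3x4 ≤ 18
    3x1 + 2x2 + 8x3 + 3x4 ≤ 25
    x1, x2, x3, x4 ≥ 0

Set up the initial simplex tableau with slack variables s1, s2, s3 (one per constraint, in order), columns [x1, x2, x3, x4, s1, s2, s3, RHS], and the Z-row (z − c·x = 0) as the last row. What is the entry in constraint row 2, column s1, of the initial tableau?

0

Slack s1 belongs to constraint 1; its column is the unit vector e_1, so the entry in row 2 is 0.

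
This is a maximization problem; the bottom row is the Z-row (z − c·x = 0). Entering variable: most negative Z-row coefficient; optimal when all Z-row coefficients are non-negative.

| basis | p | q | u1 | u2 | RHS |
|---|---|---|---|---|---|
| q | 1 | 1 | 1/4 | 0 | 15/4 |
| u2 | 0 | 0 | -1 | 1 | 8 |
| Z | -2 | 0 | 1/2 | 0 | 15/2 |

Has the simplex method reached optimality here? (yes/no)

The Z-row has a negative entry -2 in column p, so it is not optimal.

no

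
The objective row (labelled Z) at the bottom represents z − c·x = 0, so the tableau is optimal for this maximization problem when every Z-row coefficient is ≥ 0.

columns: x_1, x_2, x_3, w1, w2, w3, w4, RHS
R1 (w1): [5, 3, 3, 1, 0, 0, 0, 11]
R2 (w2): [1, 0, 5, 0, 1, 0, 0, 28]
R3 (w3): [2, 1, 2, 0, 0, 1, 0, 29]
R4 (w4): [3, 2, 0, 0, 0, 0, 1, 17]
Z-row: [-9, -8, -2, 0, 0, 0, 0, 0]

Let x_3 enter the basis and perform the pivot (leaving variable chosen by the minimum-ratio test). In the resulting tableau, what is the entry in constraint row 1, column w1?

1/3

Ratio test on column x_3 — row 1: 11/3 = 11/3; row 2: 28/5 = 28/5; row 3: 29/2 = 29/2; row 4: entry 0 ≤ 0. Minimum is 11/3 at row 1 (w1 leaves); pivot element 3.
Divide row 1 by 3; eliminate column x_3 from the other rows.
In the new row 1, the w1 entry is the old entry divided by the pivot: 1/3 = 1/3.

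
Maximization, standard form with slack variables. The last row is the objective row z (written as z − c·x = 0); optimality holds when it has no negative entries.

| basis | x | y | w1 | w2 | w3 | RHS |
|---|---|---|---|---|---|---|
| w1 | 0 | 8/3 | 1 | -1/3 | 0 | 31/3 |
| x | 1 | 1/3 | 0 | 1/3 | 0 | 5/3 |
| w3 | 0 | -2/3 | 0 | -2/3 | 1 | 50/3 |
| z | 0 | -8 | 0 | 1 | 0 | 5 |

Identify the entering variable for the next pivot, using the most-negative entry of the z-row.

Negative z-row entries: y: -8.
The most negative is -8 in column y, so y enters.

y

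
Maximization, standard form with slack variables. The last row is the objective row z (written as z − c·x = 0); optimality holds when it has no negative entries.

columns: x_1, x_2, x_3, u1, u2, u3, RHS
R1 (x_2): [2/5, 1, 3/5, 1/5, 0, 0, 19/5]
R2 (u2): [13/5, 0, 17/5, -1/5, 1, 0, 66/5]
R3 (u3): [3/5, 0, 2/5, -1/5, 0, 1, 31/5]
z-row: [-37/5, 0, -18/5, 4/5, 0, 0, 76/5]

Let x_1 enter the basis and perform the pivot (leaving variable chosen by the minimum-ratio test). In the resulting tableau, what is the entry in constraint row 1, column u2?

-2/13

Ratio test on column x_1 — row 1: (19/5)/(2/5) = 19/2; row 2: (66/5)/(13/5) = 66/13; row 3: (31/5)/(3/5) = 31/3. Minimum is 66/13 at row 2 (u2 leaves); pivot element 13/5.
Divide row 2 by 13/5; eliminate column x_1 from the other rows.
Row 1 update in column u2: 0 − (2/5)·(5/13) = -2/13.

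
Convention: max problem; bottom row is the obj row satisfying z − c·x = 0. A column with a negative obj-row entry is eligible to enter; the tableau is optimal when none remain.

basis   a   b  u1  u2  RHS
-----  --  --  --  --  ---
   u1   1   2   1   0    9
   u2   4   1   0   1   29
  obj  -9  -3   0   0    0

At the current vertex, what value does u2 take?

29

u2 is basic (row 2); its value is the RHS of that row, 29.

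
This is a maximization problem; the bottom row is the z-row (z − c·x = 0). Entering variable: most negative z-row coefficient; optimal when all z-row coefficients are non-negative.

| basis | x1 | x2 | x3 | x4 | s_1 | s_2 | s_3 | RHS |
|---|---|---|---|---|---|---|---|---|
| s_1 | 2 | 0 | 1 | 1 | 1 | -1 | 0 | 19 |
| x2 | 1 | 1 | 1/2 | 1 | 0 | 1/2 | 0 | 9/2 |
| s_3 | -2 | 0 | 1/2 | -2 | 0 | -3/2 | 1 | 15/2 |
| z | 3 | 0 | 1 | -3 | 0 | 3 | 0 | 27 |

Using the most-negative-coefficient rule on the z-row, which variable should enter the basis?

x4

Negative z-row entries: x4: -3.
The most negative is -3 in column x4, so x4 enters.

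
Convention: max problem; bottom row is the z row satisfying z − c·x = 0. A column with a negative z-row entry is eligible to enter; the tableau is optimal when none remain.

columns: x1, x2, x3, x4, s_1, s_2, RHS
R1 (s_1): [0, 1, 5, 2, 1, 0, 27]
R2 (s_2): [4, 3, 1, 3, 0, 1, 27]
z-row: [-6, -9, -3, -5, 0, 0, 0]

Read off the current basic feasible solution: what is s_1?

s_1 is basic (row 1); its value is the RHS of that row, 27.

27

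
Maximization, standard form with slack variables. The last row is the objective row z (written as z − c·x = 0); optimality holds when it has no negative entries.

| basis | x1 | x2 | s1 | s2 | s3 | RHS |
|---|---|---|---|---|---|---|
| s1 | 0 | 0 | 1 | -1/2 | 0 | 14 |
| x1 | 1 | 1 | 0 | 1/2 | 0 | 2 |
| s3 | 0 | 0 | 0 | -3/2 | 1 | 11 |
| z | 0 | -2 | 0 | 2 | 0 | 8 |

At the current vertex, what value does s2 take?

s2 is not in the basis, so in the current basic feasible solution s2 = 0.

0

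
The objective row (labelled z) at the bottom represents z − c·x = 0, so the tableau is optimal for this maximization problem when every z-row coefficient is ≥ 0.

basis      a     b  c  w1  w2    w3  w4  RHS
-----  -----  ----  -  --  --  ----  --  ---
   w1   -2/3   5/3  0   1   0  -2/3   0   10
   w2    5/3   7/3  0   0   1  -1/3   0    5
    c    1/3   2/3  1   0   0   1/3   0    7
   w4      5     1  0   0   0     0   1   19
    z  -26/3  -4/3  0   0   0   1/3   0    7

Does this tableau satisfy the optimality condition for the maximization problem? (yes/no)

The z-row has a negative entry -26/3 in column a, so it is not optimal.

no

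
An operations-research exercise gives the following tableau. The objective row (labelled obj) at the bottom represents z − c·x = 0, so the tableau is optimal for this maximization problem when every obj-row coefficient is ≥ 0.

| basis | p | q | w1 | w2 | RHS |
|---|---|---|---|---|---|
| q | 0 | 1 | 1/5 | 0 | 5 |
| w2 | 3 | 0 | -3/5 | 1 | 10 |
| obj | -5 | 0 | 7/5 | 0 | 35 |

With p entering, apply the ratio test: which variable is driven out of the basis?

Column p entries and ratios — q: 0 ≤ 0, skip; w2: 10/3 = 10/3.
Smallest ratio is 10/3 in the row of w2, so w2 leaves.

w2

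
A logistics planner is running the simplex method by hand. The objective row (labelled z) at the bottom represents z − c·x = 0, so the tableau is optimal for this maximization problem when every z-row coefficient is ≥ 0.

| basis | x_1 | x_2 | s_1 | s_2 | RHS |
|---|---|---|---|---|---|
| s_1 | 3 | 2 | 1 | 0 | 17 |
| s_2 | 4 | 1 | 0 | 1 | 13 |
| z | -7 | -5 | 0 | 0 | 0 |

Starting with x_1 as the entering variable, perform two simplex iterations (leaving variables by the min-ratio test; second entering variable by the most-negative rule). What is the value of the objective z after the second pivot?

Ratio test on column x_1 — row 1: 17/3 = 17/3; row 2: 13/4 = 13/4. Minimum is 13/4 at row 2 (s_2 leaves); pivot element 4.
Pivot on row 2; the z-row RHS becomes 0 − (-7)·(13/4) = 91/4.
Next entering variable (most negative z-row entry -13/4): x_2.
Ratio test on column x_2 — row 1: (29/4)/(5/4) = 29/5; row 2: (13/4)/(1/4) = 13. Minimum is 29/5 at row 1 (s_1 leaves); pivot element 5/4.
After the second pivot the z-row RHS is 91/4 − (-13/4)·(29/5) = 208/5.

208/5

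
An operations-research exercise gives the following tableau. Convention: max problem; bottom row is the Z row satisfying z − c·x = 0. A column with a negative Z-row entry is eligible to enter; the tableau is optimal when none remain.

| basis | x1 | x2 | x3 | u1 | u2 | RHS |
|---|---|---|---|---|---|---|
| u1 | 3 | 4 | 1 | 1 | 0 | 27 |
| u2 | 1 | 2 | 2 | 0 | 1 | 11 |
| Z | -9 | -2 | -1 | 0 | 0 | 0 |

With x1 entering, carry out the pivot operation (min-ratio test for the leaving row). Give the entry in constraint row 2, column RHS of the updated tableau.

2

Ratio test on column x1 — row 1: 27/3 = 9; row 2: 11/1 = 11. Minimum is 9 at row 1 (u1 leaves); pivot element 3.
Divide row 1 by 3; eliminate column x1 from the other rows.
Row 2 update in column RHS: 11 − 1·9 = 2.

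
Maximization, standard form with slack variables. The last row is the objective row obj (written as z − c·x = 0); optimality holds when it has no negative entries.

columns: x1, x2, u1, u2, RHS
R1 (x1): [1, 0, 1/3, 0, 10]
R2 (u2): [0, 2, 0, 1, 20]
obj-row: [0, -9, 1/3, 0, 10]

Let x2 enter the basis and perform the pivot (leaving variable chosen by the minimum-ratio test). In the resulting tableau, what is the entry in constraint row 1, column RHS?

10

Ratio test on column x2 — row 1: entry 0 ≤ 0; row 2: 20/2 = 10. Minimum is 10 at row 2 (u2 leaves); pivot element 2.
Divide row 2 by 2; eliminate column x2 from the other rows.
Row 1 update in column RHS: 10 − 0·10 = 10.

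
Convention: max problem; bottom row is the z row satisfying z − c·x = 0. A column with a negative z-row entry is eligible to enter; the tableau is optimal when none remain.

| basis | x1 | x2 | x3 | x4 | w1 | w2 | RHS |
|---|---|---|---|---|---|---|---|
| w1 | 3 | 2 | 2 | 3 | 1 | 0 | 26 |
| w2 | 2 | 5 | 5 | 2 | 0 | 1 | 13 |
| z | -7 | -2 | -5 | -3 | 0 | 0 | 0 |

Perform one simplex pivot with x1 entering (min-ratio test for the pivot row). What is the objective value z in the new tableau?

Ratio test on column x1 — row 1: 26/3 = 26/3; row 2: 13/2 = 13/2. Minimum is 13/2 at row 2 (w2 leaves); pivot element 2.
Pivot on row 2; the z-row RHS becomes 0 − (-7)·(13/2) = 91/2.

91/2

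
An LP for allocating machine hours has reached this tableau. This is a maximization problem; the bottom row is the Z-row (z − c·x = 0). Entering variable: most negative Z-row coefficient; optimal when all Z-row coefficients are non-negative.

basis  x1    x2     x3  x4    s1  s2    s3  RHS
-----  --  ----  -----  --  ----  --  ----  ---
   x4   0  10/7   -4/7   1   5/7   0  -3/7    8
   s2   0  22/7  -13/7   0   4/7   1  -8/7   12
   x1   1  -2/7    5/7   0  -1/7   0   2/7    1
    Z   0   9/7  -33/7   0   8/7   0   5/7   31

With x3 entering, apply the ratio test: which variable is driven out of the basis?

x1

Column x3 entries and ratios — x4: -4/7 ≤ 0, skip; s2: -13/7 ≤ 0, skip; x1: 1/(5/7) = 7/5.
Smallest ratio is 7/5 in the row of x1, so x1 leaves.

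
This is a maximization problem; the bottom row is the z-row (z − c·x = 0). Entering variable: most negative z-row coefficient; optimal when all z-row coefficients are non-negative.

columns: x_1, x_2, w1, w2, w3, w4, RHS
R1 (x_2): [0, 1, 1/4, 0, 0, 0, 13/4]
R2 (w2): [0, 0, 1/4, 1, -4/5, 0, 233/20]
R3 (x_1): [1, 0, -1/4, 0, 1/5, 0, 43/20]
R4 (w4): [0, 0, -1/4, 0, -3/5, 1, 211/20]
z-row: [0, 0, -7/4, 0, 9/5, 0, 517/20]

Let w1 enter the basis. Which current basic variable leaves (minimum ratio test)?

Column w1 entries and ratios — x_2: (13/4)/(1/4) = 13; w2: (233/20)/(1/4) = 233/5; x_1: -1/4 ≤ 0, skip; w4: -1/4 ≤ 0, skip.
Smallest ratio is 13 in the row of x_2, so x_2 leaves.

x_2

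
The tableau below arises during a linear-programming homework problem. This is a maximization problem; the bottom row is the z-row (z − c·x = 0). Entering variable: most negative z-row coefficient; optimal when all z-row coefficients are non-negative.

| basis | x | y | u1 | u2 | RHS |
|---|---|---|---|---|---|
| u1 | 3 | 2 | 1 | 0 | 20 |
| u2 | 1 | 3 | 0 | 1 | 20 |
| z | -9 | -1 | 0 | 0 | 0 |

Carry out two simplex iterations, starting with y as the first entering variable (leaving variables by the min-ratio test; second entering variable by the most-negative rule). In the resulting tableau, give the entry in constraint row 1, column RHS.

20/7

Ratio test on column y — row 1: 20/2 = 10; row 2: 20/3 = 20/3. Minimum is 20/3 at row 2 (u2 leaves); pivot element 3.
Divide row 2 by 3; eliminate column y from the other rows.
Second iteration: most negative z-row entry is -26/3 in column x, so x enters.
Ratio test on column x — row 1: (20/3)/(7/3) = 20/7; row 2: (20/3)/(1/3) = 20. Minimum is 20/7 at row 1 (u1 leaves); pivot element 7/3.
Divide row 1 by 7/3; eliminate column x from the other rows.
After both pivots, the entry at constraint row 1, column RHS is 20/7.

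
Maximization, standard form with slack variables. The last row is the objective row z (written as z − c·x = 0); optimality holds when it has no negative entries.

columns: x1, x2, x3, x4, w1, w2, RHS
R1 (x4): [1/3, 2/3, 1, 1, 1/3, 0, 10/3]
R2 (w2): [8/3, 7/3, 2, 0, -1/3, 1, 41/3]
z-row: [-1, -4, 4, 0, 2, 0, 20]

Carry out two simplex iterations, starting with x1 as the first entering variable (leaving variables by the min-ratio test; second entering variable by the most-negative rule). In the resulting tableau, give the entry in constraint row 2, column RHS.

4/3

Ratio test on column x1 — row 1: (10/3)/(1/3) = 10; row 2: (41/3)/(8/3) = 41/8. Minimum is 41/8 at row 2 (w2 leaves); pivot element 8/3.
Divide row 2 by 8/3; eliminate column x1 from the other rows.
Second iteration: most negative z-row entry is -25/8 in column x2, so x2 enters.
Ratio test on column x2 — row 1: (13/8)/(3/8) = 13/3; row 2: (41/8)/(7/8) = 41/7. Minimum is 13/3 at row 1 (x4 leaves); pivot element 3/8.
Divide row 1 by 3/8; eliminate column x2 from the other rows.
After both pivots, the entry at constraint row 2, column RHS is 4/3.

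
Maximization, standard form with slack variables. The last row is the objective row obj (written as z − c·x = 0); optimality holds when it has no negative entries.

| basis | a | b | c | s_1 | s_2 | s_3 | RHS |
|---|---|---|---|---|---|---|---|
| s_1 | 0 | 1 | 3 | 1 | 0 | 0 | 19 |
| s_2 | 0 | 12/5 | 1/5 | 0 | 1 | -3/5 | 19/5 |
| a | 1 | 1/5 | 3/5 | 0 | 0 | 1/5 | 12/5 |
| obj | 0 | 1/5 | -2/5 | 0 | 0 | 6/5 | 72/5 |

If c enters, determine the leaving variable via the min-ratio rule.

a

Column c entries and ratios — s_1: 19/3 = 19/3; s_2: (19/5)/(1/5) = 19; a: (12/5)/(3/5) = 4.
Smallest ratio is 4 in the row of a, so a leaves.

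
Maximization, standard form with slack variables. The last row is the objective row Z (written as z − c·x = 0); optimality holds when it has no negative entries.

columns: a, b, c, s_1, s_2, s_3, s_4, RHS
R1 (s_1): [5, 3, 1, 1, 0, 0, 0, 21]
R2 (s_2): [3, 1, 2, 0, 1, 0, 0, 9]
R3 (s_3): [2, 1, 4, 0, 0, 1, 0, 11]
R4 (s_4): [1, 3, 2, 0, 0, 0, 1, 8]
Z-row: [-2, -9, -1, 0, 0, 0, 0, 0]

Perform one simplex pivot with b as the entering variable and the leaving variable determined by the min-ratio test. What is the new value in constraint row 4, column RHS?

8/3

Ratio test on column b — row 1: 21/3 = 7; row 2: 9/1 = 9; row 3: 11/1 = 11; row 4: 8/3 = 8/3. Minimum is 8/3 at row 4 (s_4 leaves); pivot element 3.
Divide row 4 by 3; eliminate column b from the other rows.
In the new row 4, the RHS entry is the old entry divided by the pivot: 8/3 = 8/3.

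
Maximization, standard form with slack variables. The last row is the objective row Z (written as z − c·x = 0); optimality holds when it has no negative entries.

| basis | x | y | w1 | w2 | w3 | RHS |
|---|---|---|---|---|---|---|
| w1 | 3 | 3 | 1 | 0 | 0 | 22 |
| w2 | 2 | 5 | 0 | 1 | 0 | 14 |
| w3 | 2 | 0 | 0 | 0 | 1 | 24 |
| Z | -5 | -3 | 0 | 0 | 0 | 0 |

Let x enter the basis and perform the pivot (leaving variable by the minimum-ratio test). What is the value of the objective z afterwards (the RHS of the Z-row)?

Ratio test on column x — row 1: 22/3 = 22/3; row 2: 14/2 = 7; row 3: 24/2 = 12. Minimum is 7 at row 2 (w2 leaves); pivot element 2.
Pivot on row 2; the Z-row RHS becomes 0 − (-5)·7 = 35.

35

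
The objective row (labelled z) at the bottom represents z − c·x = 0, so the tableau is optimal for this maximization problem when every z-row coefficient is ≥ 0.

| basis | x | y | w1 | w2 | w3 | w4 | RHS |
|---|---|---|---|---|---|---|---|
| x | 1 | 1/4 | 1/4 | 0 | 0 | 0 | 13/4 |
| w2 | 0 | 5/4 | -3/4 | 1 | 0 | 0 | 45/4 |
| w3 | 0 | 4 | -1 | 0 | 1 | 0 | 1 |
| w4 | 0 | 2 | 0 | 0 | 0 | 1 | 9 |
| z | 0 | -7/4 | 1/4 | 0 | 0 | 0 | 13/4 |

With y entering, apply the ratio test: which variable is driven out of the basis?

Column y entries and ratios — x: (13/4)/(1/4) = 13; w2: (45/4)/(5/4) = 9; w3: 1/4 = 1/4; w4: 9/2 = 9/2.
Smallest ratio is 1/4 in the row of w3, so w3 leaves.

w3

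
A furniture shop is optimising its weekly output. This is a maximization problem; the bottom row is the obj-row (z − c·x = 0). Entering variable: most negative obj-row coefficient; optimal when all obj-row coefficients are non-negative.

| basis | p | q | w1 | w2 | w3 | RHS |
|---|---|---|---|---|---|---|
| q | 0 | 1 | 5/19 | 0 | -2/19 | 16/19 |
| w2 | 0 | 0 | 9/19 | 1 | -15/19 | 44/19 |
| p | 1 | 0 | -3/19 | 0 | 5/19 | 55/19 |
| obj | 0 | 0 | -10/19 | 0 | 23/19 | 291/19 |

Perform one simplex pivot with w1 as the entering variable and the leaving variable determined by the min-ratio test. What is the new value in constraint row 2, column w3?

-3/5

Ratio test on column w1 — row 1: (16/19)/(5/19) = 16/5; row 2: (44/19)/(9/19) = 44/9; row 3: entry -3/19 ≤ 0. Minimum is 16/5 at row 1 (q leaves); pivot element 5/19.
Divide row 1 by 5/19; eliminate column w1 from the other rows.
Row 2 update in column w3: -15/19 − (9/19)·(-2/5) = -3/5.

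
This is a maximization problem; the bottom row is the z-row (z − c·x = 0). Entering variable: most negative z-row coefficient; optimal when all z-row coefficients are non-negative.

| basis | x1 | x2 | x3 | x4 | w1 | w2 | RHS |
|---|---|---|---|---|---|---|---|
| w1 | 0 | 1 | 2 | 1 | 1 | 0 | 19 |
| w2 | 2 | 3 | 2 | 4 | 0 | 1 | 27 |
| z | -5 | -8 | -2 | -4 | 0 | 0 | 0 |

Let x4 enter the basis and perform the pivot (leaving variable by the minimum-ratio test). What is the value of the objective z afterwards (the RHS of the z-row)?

Ratio test on column x4 — row 1: 19/1 = 19; row 2: 27/4 = 27/4. Minimum is 27/4 at row 2 (w2 leaves); pivot element 4.
Pivot on row 2; the z-row RHS becomes 0 − (-4)·(27/4) = 27.

27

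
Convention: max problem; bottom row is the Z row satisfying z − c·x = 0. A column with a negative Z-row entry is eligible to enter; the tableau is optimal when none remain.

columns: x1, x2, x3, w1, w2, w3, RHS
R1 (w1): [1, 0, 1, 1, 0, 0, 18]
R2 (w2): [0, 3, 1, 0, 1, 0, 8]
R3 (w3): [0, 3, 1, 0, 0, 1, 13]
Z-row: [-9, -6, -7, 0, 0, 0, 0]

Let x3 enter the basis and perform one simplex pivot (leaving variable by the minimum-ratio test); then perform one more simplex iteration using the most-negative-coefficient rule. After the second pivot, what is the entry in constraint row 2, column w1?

Ratio test on column x3 — row 1: 18/1 = 18; row 2: 8/1 = 8; row 3: 13/1 = 13. Minimum is 8 at row 2 (w2 leaves); pivot element 1.
Divide row 2 by 1; eliminate column x3 from the other rows.
Second iteration: most negative Z-row entry is -9 in column x1, so x1 enters.
Ratio test on column x1 — row 1: 10/1 = 10; row 2: entry 0 ≤ 0; row 3: entry 0 ≤ 0. Minimum is 10 at row 1 (w1 leaves); pivot element 1.
Divide row 1 by 1; eliminate column x1 from the other rows.
After both pivots, the entry at constraint row 2, column w1 is 0.

0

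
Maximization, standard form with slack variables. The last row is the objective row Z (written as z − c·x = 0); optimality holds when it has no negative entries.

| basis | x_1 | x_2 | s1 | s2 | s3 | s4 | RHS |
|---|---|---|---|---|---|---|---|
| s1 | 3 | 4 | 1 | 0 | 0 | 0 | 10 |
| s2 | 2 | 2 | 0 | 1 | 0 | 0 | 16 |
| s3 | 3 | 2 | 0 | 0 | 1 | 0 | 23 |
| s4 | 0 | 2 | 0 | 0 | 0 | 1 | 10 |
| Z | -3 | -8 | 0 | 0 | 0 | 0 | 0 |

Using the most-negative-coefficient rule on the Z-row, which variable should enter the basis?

x_2

Negative Z-row entries: x_1: -3, x_2: -8.
The most negative is -8 in column x_2, so x_2 enters.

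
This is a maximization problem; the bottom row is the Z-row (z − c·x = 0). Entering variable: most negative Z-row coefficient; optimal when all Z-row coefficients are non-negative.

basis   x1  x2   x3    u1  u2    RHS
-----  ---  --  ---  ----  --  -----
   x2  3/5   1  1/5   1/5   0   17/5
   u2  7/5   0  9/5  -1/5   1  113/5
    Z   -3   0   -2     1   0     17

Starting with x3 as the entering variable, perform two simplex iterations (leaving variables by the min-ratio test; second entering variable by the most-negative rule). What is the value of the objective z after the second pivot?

45

Ratio test on column x3 — row 1: (17/5)/(1/5) = 17; row 2: (113/5)/(9/5) = 113/9. Minimum is 113/9 at row 2 (u2 leaves); pivot element 9/5.
Pivot on row 2; the Z-row RHS becomes 17 − (-2)·(113/9) = 379/9.
Next entering variable (most negative Z-row entry -13/9): x1.
Ratio test on column x1 — row 1: (8/9)/(4/9) = 2; row 2: (113/9)/(7/9) = 113/7. Minimum is 2 at row 1 (x2 leaves); pivot element 4/9.
After the second pivot the Z-row RHS is 379/9 − (-13/9)·2 = 45.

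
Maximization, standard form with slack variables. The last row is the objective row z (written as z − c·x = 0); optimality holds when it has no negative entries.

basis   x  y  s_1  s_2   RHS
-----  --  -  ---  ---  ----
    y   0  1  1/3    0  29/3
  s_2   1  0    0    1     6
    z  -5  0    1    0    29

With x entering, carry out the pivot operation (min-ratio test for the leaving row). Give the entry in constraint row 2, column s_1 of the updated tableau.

0

Ratio test on column x — row 1: entry 0 ≤ 0; row 2: 6/1 = 6. Minimum is 6 at row 2 (s_2 leaves); pivot element 1.
Divide row 2 by 1; eliminate column x from the other rows.
In the new row 2, the s_1 entry is the old entry divided by the pivot: 0/1 = 0.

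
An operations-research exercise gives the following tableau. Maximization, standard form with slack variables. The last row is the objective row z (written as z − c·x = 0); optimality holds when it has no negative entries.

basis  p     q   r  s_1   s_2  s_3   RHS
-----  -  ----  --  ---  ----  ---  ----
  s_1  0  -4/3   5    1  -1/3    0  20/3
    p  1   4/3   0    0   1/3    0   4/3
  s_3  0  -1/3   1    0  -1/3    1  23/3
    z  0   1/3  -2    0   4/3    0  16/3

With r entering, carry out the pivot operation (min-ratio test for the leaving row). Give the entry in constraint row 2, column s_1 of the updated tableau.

0

Ratio test on column r — row 1: (20/3)/5 = 4/3; row 2: entry 0 ≤ 0; row 3: (23/3)/1 = 23/3. Minimum is 4/3 at row 1 (s_1 leaves); pivot element 5.
Divide row 1 by 5; eliminate column r from the other rows.
Row 2 update in column s_1: 0 − 0·(1/5) = 0.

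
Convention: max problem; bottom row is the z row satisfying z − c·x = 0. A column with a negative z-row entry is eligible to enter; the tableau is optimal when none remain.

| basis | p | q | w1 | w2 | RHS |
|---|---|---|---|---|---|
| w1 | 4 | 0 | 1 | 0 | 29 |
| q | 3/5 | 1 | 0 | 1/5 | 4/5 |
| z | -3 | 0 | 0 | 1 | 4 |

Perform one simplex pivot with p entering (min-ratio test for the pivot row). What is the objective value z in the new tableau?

Ratio test on column p — row 1: 29/4 = 29/4; row 2: (4/5)/(3/5) = 4/3. Minimum is 4/3 at row 2 (q leaves); pivot element 3/5.
Pivot on row 2; the z-row RHS becomes 4 − (-3)·(4/3) = 8.

8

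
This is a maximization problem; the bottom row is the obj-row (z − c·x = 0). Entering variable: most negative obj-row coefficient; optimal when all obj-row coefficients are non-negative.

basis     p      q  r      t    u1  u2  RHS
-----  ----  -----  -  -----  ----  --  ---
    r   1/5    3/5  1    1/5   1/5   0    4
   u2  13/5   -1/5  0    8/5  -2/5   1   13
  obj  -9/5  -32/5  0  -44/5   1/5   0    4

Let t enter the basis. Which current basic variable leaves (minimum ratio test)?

u2

Column t entries and ratios — r: 4/(1/5) = 20; u2: 13/(8/5) = 65/8.
Smallest ratio is 65/8 in the row of u2, so u2 leaves.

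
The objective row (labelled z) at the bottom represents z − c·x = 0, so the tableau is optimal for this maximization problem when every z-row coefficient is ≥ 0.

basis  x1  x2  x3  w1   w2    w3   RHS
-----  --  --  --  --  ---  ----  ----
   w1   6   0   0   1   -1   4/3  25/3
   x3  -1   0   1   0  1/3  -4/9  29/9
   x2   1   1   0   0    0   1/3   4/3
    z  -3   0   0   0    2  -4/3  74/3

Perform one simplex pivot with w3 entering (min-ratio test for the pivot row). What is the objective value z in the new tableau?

30

Ratio test on column w3 — row 1: (25/3)/(4/3) = 25/4; row 2: entry -4/9 ≤ 0; row 3: (4/3)/(1/3) = 4. Minimum is 4 at row 3 (x2 leaves); pivot element 1/3.
Pivot on row 3; the z-row RHS becomes 74/3 − (-4/3)·4 = 30.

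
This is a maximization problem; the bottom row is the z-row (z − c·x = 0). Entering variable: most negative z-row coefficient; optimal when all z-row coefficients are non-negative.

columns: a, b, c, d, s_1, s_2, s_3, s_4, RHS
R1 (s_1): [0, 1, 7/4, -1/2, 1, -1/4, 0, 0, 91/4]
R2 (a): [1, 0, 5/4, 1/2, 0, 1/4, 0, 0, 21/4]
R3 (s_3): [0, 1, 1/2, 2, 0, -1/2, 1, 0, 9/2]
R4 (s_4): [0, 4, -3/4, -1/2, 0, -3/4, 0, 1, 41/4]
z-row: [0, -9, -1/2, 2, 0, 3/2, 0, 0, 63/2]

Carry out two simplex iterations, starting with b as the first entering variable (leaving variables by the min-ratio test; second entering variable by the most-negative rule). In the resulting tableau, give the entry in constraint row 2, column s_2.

Ratio test on column b — row 1: (91/4)/1 = 91/4; row 2: entry 0 ≤ 0; row 3: (9/2)/1 = 9/2; row 4: (41/4)/4 = 41/16. Minimum is 41/16 at row 4 (s_4 leaves); pivot element 4.
Divide row 4 by 4; eliminate column b from the other rows.
Second iteration: most negative z-row entry is -35/16 in column c, so c enters.
Ratio test on column c — row 1: (323/16)/(31/16) = 323/31; row 2: (21/4)/(5/4) = 21/5; row 3: (31/16)/(11/16) = 31/11; row 4: entry -3/16 ≤ 0. Minimum is 31/11 at row 3 (s_3 leaves); pivot element 11/16.
Divide row 3 by 11/16; eliminate column c from the other rows.
After both pivots, the entry at constraint row 2, column s_2 is 9/11.

9/11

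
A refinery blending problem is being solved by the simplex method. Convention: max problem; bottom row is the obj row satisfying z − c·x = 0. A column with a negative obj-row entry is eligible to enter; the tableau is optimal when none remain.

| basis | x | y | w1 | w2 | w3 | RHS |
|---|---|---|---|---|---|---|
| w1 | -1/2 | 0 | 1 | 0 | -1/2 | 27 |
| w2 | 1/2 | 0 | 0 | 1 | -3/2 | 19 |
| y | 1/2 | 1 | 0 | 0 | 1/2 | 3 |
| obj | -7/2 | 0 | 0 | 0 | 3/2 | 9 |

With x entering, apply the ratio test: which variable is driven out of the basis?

Column x entries and ratios — w1: -1/2 ≤ 0, skip; w2: 19/(1/2) = 38; y: 3/(1/2) = 6.
Smallest ratio is 6 in the row of y, so y leaves.

y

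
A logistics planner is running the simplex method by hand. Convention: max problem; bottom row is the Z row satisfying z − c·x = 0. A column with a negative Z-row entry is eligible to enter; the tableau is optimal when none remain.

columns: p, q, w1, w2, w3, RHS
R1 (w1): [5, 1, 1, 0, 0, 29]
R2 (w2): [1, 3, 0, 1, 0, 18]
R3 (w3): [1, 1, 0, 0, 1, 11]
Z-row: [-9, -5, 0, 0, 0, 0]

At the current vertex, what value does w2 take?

18

w2 is basic (row 2); its value is the RHS of that row, 18.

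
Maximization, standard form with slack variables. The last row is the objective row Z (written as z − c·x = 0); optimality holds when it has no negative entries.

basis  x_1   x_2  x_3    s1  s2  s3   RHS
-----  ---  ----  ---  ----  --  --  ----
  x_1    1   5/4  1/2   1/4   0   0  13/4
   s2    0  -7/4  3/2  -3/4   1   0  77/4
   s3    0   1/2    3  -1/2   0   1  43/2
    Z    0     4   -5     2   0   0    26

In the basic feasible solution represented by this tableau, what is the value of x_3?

0

x_3 is not in the basis, so in the current basic feasible solution x_3 = 0.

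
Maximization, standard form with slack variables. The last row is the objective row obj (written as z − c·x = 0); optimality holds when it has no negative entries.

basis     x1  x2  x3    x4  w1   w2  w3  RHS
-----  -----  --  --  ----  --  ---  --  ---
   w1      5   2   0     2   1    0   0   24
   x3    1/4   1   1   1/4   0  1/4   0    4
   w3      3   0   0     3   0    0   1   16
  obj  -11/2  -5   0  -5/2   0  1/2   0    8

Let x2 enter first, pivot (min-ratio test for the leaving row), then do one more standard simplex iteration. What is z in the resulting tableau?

388/9

Ratio test on column x2 — row 1: 24/2 = 12; row 2: 4/1 = 4; row 3: entry 0 ≤ 0. Minimum is 4 at row 2 (x3 leaves); pivot element 1.
Pivot on row 2; the obj-row RHS becomes 8 − (-5)·4 = 28.
Next entering variable (most negative obj-row entry -17/4): x1.
Ratio test on column x1 — row 1: 16/(9/2) = 32/9; row 2: 4/(1/4) = 16; row 3: 16/3 = 16/3. Minimum is 32/9 at row 1 (w1 leaves); pivot element 9/2.
After the second pivot the obj-row RHS is 28 − (-17/4)·(32/9) = 388/9.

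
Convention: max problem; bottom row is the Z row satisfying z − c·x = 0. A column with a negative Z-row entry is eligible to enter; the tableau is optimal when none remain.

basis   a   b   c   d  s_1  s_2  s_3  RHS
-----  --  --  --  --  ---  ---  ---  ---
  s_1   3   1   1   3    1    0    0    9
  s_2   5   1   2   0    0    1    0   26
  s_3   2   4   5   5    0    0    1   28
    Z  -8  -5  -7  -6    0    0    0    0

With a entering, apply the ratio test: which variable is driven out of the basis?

s_1

Column a entries and ratios — s_1: 9/3 = 3; s_2: 26/5 = 26/5; s_3: 28/2 = 14.
Smallest ratio is 3 in the row of s_1, so s_1 leaves.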